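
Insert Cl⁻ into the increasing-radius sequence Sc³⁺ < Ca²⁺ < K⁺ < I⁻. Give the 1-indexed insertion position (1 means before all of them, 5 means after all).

Electron counts and nuclear charges: Sc³⁺ (Z=21, 18 e⁻), Ca²⁺ (Z=20, 18 e⁻), K⁺ (Z=19, 18 e⁻), Cl⁻ (Z=17, 18 e⁻), I⁻ (Z=53, 54 e⁻). Sc³⁺ < Ca²⁺ (isoelectronic, higher Z=21 is smaller); Ca²⁺ < K⁺ (both 18 e⁻, Z=20>19); K⁺ < Cl⁻ (isoelectronic, higher Z=19 is smaller); Cl⁻ < I⁻ (same group, period 3 vs 5).
The complete sequence is Sc³⁺ < Ca²⁺ < K⁺ < Cl⁻ < I⁻. Cl⁻ sits at position 4.

4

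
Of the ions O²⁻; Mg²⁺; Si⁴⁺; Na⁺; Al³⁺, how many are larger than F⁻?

1

All of these have 10 electrons (isoelectronic). With the same electron cloud, the ion with the most protons pulls it in tightest. Nuclear charges: Si⁴⁺ (Z=14), Al³⁺ (Z=13), Mg²⁺ (Z=12), Na⁺ (Z=11), F⁻ (Z=9), O²⁻ (Z=8). Highest Z is smallest.
Overall: Si⁴⁺ < Al³⁺ < Mg²⁺ < Na⁺ < F⁻ < O²⁻. F⁻ has 4 below it and 1 above. That's 1.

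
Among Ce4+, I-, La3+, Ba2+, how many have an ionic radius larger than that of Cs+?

1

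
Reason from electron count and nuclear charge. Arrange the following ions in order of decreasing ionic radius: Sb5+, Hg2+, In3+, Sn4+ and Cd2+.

Hg2+ > Cd2+ > In3+ > Sn4+ > Sb5+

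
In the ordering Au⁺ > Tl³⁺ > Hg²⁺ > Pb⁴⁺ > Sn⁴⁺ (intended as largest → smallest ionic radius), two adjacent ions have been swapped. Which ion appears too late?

The pair Tl³⁺, Hg²⁺ is the wrong way round — Tl³⁺ and Hg²⁺ share 78 electrons; the higher nuclear charge on Tl (Z=81) contracts it more, so Tl³⁺ < Hg²⁺. All other adjacent pairs agree with periodic trends, so Hg²⁺ is the misplaced ion.

Hg²⁺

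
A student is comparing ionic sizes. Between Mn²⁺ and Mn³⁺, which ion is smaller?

Mn³⁺

For a single element, ionic radius drops as positive charge rises — Mn³⁺ < Mn²⁺.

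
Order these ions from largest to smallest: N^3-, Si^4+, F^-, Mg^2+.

N^3- > F^- > Mg^2+ > Si^4+

Each ion has 10 electrons. The ranking follows nuclear charge in reverse — greater Z gives a smaller radius. Si^4+ (Z=14), Mg^2+ (Z=12), F^- (Z=9), N^3- (Z=7).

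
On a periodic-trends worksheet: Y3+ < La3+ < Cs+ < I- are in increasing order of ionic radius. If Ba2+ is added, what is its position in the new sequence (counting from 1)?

3

Electron counts and nuclear charges: Y3+: 36 e⁻, Z=39, La3+: 54 e⁻, Z=57, Ba2+: 54 e⁻, Z=56, Cs+: 54 e⁻, Z=55, I-: 54 e⁻, Z=53. Y3+ < La3+ (same group, period 5 vs 6); La3+ < Ba2+ (isoelectronic, higher Z=57 is smaller); Ba2+ < Cs+ (both 54 e⁻, Z=56>55); Cs+ < I- (both 54 e⁻, Z=55>53).
The complete sequence is Y3+ < La3+ < Ba2+ < Cs+ < I-. Ba2+ sits at position 3.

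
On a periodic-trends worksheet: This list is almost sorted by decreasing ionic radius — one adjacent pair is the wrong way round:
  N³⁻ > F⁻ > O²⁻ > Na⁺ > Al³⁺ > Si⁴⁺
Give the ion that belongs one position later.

Compare adjacent ions: both have 10 electrons but Z(F)=9 > Z(O)=8, so F⁻ should be the smaller of the two — yet in this decreasing list F⁻ sits before O²⁻. Nothing else is reversed, so F⁻ should move one place to the right.

F⁻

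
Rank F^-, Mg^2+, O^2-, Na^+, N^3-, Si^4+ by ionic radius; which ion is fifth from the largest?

Mg^2+

All of these have 10 electrons (isoelectronic). With the same electron cloud, the ion with the most protons pulls it in tightest. Nuclear charges: Si^4+ (Z=14), Mg^2+ (Z=12), Na^+ (Z=11), F^- (Z=9), O^2- (Z=8), N^3- (Z=7). Highest Z is smallest.
So the order is Si^4+ < Mg^2+ < Na^+ < F^- < O^2- < N^3-; the 5th-largest ion is Mg^2+.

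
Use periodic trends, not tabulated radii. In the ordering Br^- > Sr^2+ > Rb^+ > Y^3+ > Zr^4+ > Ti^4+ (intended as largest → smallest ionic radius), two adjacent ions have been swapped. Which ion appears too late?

Scanning neighbour by neighbour, only Sr^2+/Rb^+ violates a trend: they are isoelectronic (36 e⁻) and Sr has more protons than Rb (38 vs 37), making Sr^2+ smaller. That makes Rb^+ the one sitting a position late relative to where it belongs.

Rb^+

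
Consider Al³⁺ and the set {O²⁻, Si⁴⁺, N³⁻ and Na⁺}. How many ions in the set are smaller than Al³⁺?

All of these have 10 electrons (isoelectronic). With the same electron cloud, the ion with the most protons pulls it in tightest. Nuclear charges: Si⁴⁺ (Z=14), Al³⁺ (Z=13), Na⁺ (Z=11), O²⁻ (Z=8), N³⁻ (Z=7). Highest Z is smallest.
Ordering all of them (including Al³⁺) by radius gives Si⁴⁺ < Al³⁺ < Na⁺ < O²⁻ < N³⁻. That's 1.

1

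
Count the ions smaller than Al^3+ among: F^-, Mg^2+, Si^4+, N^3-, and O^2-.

These species are isoelectronic with 10 electrons. The only difference is the number of protons: Si^4+ (Z=14), Al^3+ (Z=13), Mg^2+ (Z=12), F^- (Z=9), O^2- (Z=8), N^3- (Z=7). The strongest nuclear pull (Si^4+) gives the smallest ion.
Placing each against Al^3+: smaller — Si^4+; larger — Mg^2+, F^-, O^2-, N^3-. So 1 is smaller.

1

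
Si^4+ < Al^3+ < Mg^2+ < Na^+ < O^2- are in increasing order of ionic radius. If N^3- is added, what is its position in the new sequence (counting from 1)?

Isoelectronic series (10 e⁻ each). Size is set by nuclear charge: more protons means a smaller ion. Si^4+ (Z=14), Al^3+ (Z=13), Mg^2+ (Z=12), Na^+ (Z=11), O^2- (Z=8), N^3- (Z=7).
With N^3- included the full order is Si^4+ < Al^3+ < Mg^2+ < Na^+ < O^2- < N^3-, so it takes position 6.

6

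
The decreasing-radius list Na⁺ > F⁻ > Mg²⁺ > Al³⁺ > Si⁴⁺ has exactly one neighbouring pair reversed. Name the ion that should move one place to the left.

Compare adjacent ions: Na⁺ and F⁻ share 10 electrons; the higher nuclear charge on Na (Z=11) contracts it more, so Na⁺ < F⁻ — yet in this decreasing list Na⁺ sits before F⁻. Nothing else is reversed, so F⁻ should move one place to the left.

F⁻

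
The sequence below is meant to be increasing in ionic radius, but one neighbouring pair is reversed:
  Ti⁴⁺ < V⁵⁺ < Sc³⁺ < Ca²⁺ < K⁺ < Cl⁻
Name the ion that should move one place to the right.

Ti⁴⁺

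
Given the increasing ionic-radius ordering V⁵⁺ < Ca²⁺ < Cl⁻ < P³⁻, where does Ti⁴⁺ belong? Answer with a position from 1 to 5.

2

Each ion has 18 electrons. The ranking follows nuclear charge in reverse — greater Z gives a smaller radius. V⁵⁺ (Z=23), Ti⁴⁺ (Z=22), Ca²⁺ (Z=20), Cl⁻ (Z=17), P³⁻ (Z=15).
With Ti⁴⁺ included the full order is V⁵⁺ < Ti⁴⁺ < Ca²⁺ < Cl⁻ < P³⁻, so it takes position 2.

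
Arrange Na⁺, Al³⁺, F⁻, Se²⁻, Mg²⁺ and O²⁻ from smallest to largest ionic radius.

Al³⁺ < Mg²⁺ < Na⁺ < F⁻ < O²⁻ < Se²⁻

Electron counts and nuclear charges: Al³⁺: 10 e⁻, Z=13, Mg²⁺: 10 e⁻, Z=12, Na⁺: 10 e⁻, Z=11, F⁻: 10 e⁻, Z=9, O²⁻: 10 e⁻, Z=8, Se²⁻: 36 e⁻, Z=34. Al³⁺ < Mg²⁺ (isoelectronic, higher Z=13 is smaller); Mg²⁺ < Na⁺ (isoelectronic, higher Z=12 is smaller); Na⁺ < F⁻ (both 10 e⁻, Z=11>9); F⁻ < O²⁻ (isoelectronic, higher Z=9 is smaller); O²⁻ < Se²⁻ (same group, period 2 vs 4).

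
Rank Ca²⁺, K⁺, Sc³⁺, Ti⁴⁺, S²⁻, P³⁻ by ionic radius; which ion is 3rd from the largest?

Each ion has 18 electrons. The ranking follows nuclear charge in reverse — greater Z gives a smaller radius. Ti⁴⁺ (Z=22), Sc³⁺ (Z=21), Ca²⁺ (Z=20), K⁺ (Z=19), S²⁻ (Z=16), P³⁻ (Z=15).
Full ascending order: Ti⁴⁺ < Sc³⁺ < Ca²⁺ < K⁺ < S²⁻ < P³⁻. Counting from the largest, position 3 is K⁺.

K⁺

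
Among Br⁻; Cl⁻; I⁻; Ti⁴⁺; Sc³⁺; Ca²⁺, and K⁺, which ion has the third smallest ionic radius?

Ca²⁺

Ti⁴⁺: 18 e⁻, Z=22, Sc³⁺: 18 e⁻, Z=21, Ca²⁺: 18 e⁻, Z=20, K⁺: 18 e⁻, Z=19, Cl⁻: 18 e⁻, Z=17, Br⁻: 36 e⁻, Z=35, I⁻: 54 e⁻, Z=53. Ti⁴⁺ < Sc³⁺ (both 18 e⁻, Z=22>21); Sc³⁺ < Ca²⁺ (isoelectronic, higher Z=21 is smaller); Ca²⁺ < K⁺ (both 18 e⁻, Z=20>19); K⁺ < Cl⁻ (isoelectronic, higher Z=19 is smaller); Cl⁻ < Br⁻ (same group, period 3 vs 4); Br⁻ < I⁻ (same group, period 4 vs 5).
Full ascending order: Ti⁴⁺ < Sc³⁺ < Ca²⁺ < K⁺ < Cl⁻ < Br⁻ < I⁻. Counting from the smallest, position 3 is Ca²⁺.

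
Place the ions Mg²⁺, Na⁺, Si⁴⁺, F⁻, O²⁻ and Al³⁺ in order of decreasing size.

O²⁻ > F⁻ > Na⁺ > Mg²⁺ > Al³⁺ > Si⁴⁺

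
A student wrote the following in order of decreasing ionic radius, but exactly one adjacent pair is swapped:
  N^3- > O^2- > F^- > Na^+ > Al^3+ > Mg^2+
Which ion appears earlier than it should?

Al^3+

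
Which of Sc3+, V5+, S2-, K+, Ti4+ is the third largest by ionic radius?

Sc3+

All of these have 18 electrons (isoelectronic). With the same electron cloud, the ion with the most protons pulls it in tightest. Nuclear charges: V5+ (Z=23), Ti4+ (Z=22), Sc3+ (Z=21), K+ (Z=19), S2- (Z=16). Highest Z is smallest.
That gives V5+ < Ti4+ < Sc3+ < K+ < S2-. From the largest end, number 3 is Sc3+.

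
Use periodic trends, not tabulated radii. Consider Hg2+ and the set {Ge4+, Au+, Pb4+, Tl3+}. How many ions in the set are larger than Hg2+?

Work out protons and electrons: Ge4+: 28 e⁻, Z=32, Pb4+: 78 e⁻, Z=82, Tl3+: 78 e⁻, Z=81, Hg2+: 78 e⁻, Z=80, Au+: 78 e⁻, Z=79. Ge4+ < Pb4+ (same group, period 4 vs 6); Pb4+ < Tl3+ (isoelectronic, higher Z=82 is smaller); Tl3+ < Hg2+ (isoelectronic, higher Z=81 is smaller); Hg2+ < Au+ (isoelectronic, higher Z=80 is smaller).
Ordering all of them (including Hg2+) by radius gives Ge4+ < Pb4+ < Tl3+ < Hg2+ < Au+. That's 1.

1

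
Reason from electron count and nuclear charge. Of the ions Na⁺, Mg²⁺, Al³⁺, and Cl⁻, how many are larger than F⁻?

Al³⁺ (Z=13, 10 e⁻), Mg²⁺ (Z=12, 10 e⁻), Na⁺ (Z=11, 10 e⁻), F⁻ (Z=9, 10 e⁻), Cl⁻ (Z=17, 18 e⁻). Al³⁺ < Mg²⁺ (both 10 e⁻, Z=13>12); Mg²⁺ < Na⁺ (isoelectronic, higher Z=12 is smaller); Na⁺ < F⁻ (isoelectronic, higher Z=11 is smaller); F⁻ < Cl⁻ (same group, 1 shell fewer).
Relative to F⁻, the ions that are larger are Cl⁻. So 1 is larger.

1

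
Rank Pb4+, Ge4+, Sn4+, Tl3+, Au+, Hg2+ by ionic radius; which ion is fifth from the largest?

Work out protons and electrons: Ge4+: 28 e⁻, Z=32, Sn4+: 46 e⁻, Z=50, Pb4+: 78 e⁻, Z=82, Tl3+: 78 e⁻, Z=81, Hg2+: 78 e⁻, Z=80, Au+: 78 e⁻, Z=79. Ge4+ < Sn4+ (same group, period 4 vs 5); Sn4+ < Pb4+ (same group, period 5 vs 6); Pb4+ < Tl3+ (both 78 e⁻, Z=82>81); Tl3+ < Hg2+ (isoelectronic, higher Z=81 is smaller); Hg2+ < Au+ (isoelectronic, higher Z=80 is smaller).
That gives Ge4+ < Sn4+ < Pb4+ < Tl3+ < Hg2+ < Au+. From the largest end, number 5 is Sn4+.

Sn4+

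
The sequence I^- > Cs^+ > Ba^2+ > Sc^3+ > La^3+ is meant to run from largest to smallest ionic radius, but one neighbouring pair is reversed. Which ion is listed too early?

Sc^3+

Scanning neighbour by neighbour, only Sc^3+/La^3+ violates a trend: Sc^3+ and La^3+ are in one column with the same charge; the lighter period-4 ion has 2 fewer shells and is smaller. That makes Sc^3+ the one sitting a position early relative to where it belongs.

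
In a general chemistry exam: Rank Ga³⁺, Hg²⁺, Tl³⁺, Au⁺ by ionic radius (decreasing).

Au⁺ > Hg²⁺ > Tl³⁺ > Ga³⁺

Tabulating Z and e⁻: Ga³⁺ has 28 e⁻ (Z=31), Tl³⁺ has 78 e⁻ (Z=81), Hg²⁺ has 78 e⁻ (Z=80), Au⁺ has 78 e⁻ (Z=79). Ga³⁺ < Tl³⁺ (same group, period 4 vs 6); Tl³⁺ < Hg²⁺ (isoelectronic, higher Z=81 is smaller); Hg²⁺ < Au⁺ (both 78 e⁻, Z=80>79).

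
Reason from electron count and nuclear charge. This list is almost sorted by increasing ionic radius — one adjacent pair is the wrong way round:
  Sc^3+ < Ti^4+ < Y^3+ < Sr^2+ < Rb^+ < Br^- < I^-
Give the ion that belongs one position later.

Sc^3+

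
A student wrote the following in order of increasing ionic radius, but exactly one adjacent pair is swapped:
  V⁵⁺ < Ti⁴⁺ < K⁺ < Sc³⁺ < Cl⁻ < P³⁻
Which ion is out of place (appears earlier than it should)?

K⁺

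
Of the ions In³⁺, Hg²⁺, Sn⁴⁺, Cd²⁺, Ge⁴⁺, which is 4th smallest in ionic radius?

First list Z and electron count for each: Ge⁴⁺ (Z=32, 28 e⁻), Sn⁴⁺ (Z=50, 46 e⁻), In³⁺ (Z=49, 46 e⁻), Cd²⁺ (Z=48, 46 e⁻), Hg²⁺ (Z=80, 78 e⁻). Ge⁴⁺ < Sn⁴⁺ (same group, period 4 vs 5); Sn⁴⁺ < In³⁺ (both 46 e⁻, Z=50>49); In³⁺ < Cd²⁺ (both 46 e⁻, Z=49>48); Cd²⁺ < Hg²⁺ (same group, 1 shell fewer).
Full ascending order: Ge⁴⁺ < Sn⁴⁺ < In³⁺ < Cd²⁺ < Hg²⁺. Counting from the smallest, position 4 is Cd²⁺.

Cd²⁺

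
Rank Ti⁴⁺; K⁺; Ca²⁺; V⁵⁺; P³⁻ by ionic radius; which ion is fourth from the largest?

These species are isoelectronic with 18 electrons. The only difference is the number of protons: V⁵⁺ (Z=23), Ti⁴⁺ (Z=22), Ca²⁺ (Z=20), K⁺ (Z=19), P³⁻ (Z=15). The strongest nuclear pull (V⁵⁺) gives the smallest ion.
Ordering: V⁵⁺ < Ti⁴⁺ < Ca²⁺ < K⁺ < P³⁻. The fourth largest is Ti⁴⁺.

Ti⁴⁺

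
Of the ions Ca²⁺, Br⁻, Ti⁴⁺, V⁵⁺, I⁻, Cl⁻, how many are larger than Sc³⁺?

First list Z and electron count for each: V⁵⁺: 18 e⁻, Z=23, Ti⁴⁺: 18 e⁻, Z=22, Sc³⁺: 18 e⁻, Z=21, Ca²⁺: 18 e⁻, Z=20, Cl⁻: 18 e⁻, Z=17, Br⁻: 36 e⁻, Z=35, I⁻: 54 e⁻, Z=53. V⁵⁺ < Ti⁴⁺ (both 18 e⁻, Z=23>22); Ti⁴⁺ < Sc³⁺ (isoelectronic, higher Z=22 is smaller); Sc³⁺ < Ca²⁺ (isoelectronic, higher Z=21 is smaller); Ca²⁺ < Cl⁻ (isoelectronic, higher Z=20 is smaller); Cl⁻ < Br⁻ (same group, 1 shell fewer); Br⁻ < I⁻ (same group, 1 shell fewer).
Overall: V⁵⁺ < Ti⁴⁺ < Sc³⁺ < Ca²⁺ < Cl⁻ < Br⁻ < I⁻. Sc³⁺ has 2 below it and 4 above. So 4 are larger.

4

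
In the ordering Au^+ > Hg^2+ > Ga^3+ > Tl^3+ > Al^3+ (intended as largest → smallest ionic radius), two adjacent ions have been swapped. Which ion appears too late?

Tl^3+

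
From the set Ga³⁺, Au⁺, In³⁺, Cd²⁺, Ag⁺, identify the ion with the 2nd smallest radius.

In³⁺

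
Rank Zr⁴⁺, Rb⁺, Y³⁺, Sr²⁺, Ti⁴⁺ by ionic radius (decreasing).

Rb⁺ > Sr²⁺ > Y³⁺ > Zr⁴⁺ > Ti⁴⁺

First list Z and electron count for each: Ti⁴⁺ (Z=22, 18 e⁻), Zr⁴⁺ (Z=40, 36 e⁻), Y³⁺ (Z=39, 36 e⁻), Sr²⁺ (Z=38, 36 e⁻), Rb⁺ (Z=37, 36 e⁻). Ti⁴⁺ < Zr⁴⁺ (same group, period 4 vs 5); Zr⁴⁺ < Y³⁺ (both 36 e⁻, Z=40>39); Y³⁺ < Sr²⁺ (isoelectronic, higher Z=39 is smaller); Sr²⁺ < Rb⁺ (both 36 e⁻, Z=38>37).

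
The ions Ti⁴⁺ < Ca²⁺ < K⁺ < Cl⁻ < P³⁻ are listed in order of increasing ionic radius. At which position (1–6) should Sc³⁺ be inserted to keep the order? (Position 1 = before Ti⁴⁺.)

2

These species are isoelectronic with 18 electrons. The only difference is the number of protons: Ti⁴⁺ (Z=22), Sc³⁺ (Z=21), Ca²⁺ (Z=20), K⁺ (Z=19), Cl⁻ (Z=17), P³⁻ (Z=15). The strongest nuclear pull (Ti⁴⁺) gives the smallest ion.
The complete sequence is Ti⁴⁺ < Sc³⁺ < Ca²⁺ < K⁺ < Cl⁻ < P³⁻. Sc³⁺ sits at position 2.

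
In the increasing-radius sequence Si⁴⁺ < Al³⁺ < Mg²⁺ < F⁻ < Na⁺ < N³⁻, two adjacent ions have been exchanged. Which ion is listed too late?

The pair F⁻, Na⁺ is the wrong way round — they are isoelectronic (10 e⁻) and Na has more protons than F (11 vs 9), making Na⁺ smaller. All other adjacent pairs agree with periodic trends, so Na⁺ is the misplaced ion.

Na⁺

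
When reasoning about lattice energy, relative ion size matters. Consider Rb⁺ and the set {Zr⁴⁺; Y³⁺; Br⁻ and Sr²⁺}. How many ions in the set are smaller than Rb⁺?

3

These species are isoelectronic with 36 electrons. The only difference is the number of protons: Zr⁴⁺ (Z=40), Y³⁺ (Z=39), Sr²⁺ (Z=38), Rb⁺ (Z=37), Br⁻ (Z=35). The strongest nuclear pull (Zr⁴⁺) gives the smallest ion.
Overall: Zr⁴⁺ < Y³⁺ < Sr²⁺ < Rb⁺ < Br⁻. Rb⁺ has 3 below it and 1 above. Count: 3.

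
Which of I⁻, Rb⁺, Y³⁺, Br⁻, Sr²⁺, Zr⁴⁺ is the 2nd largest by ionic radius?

Br⁻

Work out protons and electrons: Zr⁴⁺ has 36 e⁻ (Z=40), Y³⁺ has 36 e⁻ (Z=39), Sr²⁺ has 36 e⁻ (Z=38), Rb⁺ has 36 e⁻ (Z=37), Br⁻ has 36 e⁻ (Z=35), I⁻ has 54 e⁻ (Z=53). Zr⁴⁺ < Y³⁺ (both 36 e⁻, Z=40>39); Y³⁺ < Sr²⁺ (isoelectronic, higher Z=39 is smaller); Sr²⁺ < Rb⁺ (both 36 e⁻, Z=38>37); Rb⁺ < Br⁻ (both 36 e⁻, Z=37>35); Br⁻ < I⁻ (same group, 1 shell fewer).
Ordering: Zr⁴⁺ < Y³⁺ < Sr²⁺ < Rb⁺ < Br⁻ < I⁻. The 2nd largest is Br⁻.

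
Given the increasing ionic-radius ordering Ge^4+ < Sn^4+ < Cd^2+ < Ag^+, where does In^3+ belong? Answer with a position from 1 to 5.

3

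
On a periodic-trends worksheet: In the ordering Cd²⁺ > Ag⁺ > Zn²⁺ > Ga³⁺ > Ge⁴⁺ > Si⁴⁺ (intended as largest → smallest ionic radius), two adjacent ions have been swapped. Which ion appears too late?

Ag⁺

Compare adjacent ions: both have 46 electrons but Z(Cd)=48 > Z(Ag)=47, so Cd²⁺ should be the smaller of the two — yet in this decreasing list Cd²⁺ sits before Ag⁺. Nothing else is reversed, so Ag⁺ should move one place to the left.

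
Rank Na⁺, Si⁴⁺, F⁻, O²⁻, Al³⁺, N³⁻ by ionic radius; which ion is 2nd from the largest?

These species are isoelectronic with 10 electrons. The only difference is the number of protons: Si⁴⁺ (Z=14), Al³⁺ (Z=13), Na⁺ (Z=11), F⁻ (Z=9), O²⁻ (Z=8), N³⁻ (Z=7). The strongest nuclear pull (Si⁴⁺) gives the smallest ion.
Ordering: Si⁴⁺ < Al³⁺ < Na⁺ < F⁻ < O²⁻ < N³⁻. The 2nd largest is O²⁻.

O²⁻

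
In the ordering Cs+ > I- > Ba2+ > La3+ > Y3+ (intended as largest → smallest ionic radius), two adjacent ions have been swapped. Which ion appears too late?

Compare adjacent ions: they are isoelectronic (54 e⁻) and Cs has more protons than I (55 vs 53), making Cs+ smaller — yet in this decreasing list Cs+ sits before I-. Nothing else is reversed, so I- should move one place to the left.

I-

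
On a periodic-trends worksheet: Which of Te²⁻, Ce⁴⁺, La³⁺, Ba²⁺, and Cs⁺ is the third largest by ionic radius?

Isoelectronic series (54 e⁻ each). Size is set by nuclear charge: more protons means a smaller ion. Ce⁴⁺ (Z=58), La³⁺ (Z=57), Ba²⁺ (Z=56), Cs⁺ (Z=55), Te²⁻ (Z=52).
Ordering: Ce⁴⁺ < La³⁺ < Ba²⁺ < Cs⁺ < Te²⁻. The third largest is Ba²⁺.

Ba²⁺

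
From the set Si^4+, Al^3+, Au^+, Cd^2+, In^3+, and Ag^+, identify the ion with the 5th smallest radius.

Tabulating Z and e⁻: Si^4+ (Z=14, 10 e⁻), Al^3+ (Z=13, 10 e⁻), In^3+ (Z=49, 46 e⁻), Cd^2+ (Z=48, 46 e⁻), Ag^+ (Z=47, 46 e⁻), Au^+ (Z=79, 78 e⁻). Si^4+ < Al^3+ (both 10 e⁻, Z=14>13); Al^3+ < In^3+ (same group, 2 shells fewer); In^3+ < Cd^2+ (isoelectronic, higher Z=49 is smaller); Cd^2+ < Ag^+ (both 46 e⁻, Z=48>47); Ag^+ < Au^+ (same group, 1 shell fewer).
Full ascending order: Si^4+ < Al^3+ < In^3+ < Cd^2+ < Ag^+ < Au^+. Counting from the smallest, position 5 is Ag^+.

Ag^+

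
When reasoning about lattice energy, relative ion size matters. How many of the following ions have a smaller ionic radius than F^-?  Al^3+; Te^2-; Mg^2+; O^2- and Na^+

Tabulating Z and e⁻: Al^3+: 10 e⁻, Z=13, Mg^2+: 10 e⁻, Z=12, Na^+: 10 e⁻, Z=11, F^-: 10 e⁻, Z=9, O^2-: 10 e⁻, Z=8, Te^2-: 54 e⁻, Z=52. Al^3+ < Mg^2+ (isoelectronic, higher Z=13 is smaller); Mg^2+ < Na^+ (both 10 e⁻, Z=12>11); Na^+ < F^- (both 10 e⁻, Z=11>9); F^- < O^2- (isoelectronic, higher Z=9 is smaller); O^2- < Te^2- (same group, period 2 vs 5).
Overall: Al^3+ < Mg^2+ < Na^+ < F^- < O^2- < Te^2-. F^- has 3 below it and 2 above. Count: 3.

3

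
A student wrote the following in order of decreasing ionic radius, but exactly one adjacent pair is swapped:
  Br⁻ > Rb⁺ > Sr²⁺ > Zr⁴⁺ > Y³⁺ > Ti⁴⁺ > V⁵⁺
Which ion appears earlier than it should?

Zr⁴⁺

Check each adjacent pair. Zr⁴⁺ and Y³⁺ are reversed: Zr⁴⁺ and Y³⁺ share 36 electrons; the higher nuclear charge on Zr (Z=40) contracts it more, so Zr⁴⁺ < Y³⁺. No other neighbouring pair contradicts the periodic trends, so Zr⁴⁺ is the ion listed too early.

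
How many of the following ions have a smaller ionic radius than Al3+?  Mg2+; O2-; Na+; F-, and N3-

These species are isoelectronic with 10 electrons. The only difference is the number of protons: Al3+ (Z=13), Mg2+ (Z=12), Na+ (Z=11), F- (Z=9), O2- (Z=8), N3- (Z=7). The strongest nuclear pull (Al3+) gives the smallest ion.
Placing each against Al3+: smaller — none; larger — Mg2+, Na+, F-, O2-, N3-. So 0 are smaller.

0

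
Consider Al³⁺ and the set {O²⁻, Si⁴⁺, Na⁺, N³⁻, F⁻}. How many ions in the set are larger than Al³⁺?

4

These species are isoelectronic with 10 electrons. The only difference is the number of protons: Si⁴⁺ (Z=14), Al³⁺ (Z=13), Na⁺ (Z=11), F⁻ (Z=9), O²⁻ (Z=8), N³⁻ (Z=7). The strongest nuclear pull (Si⁴⁺) gives the smallest ion.
Relative to Al³⁺, the ions that are larger are Na⁺, F⁻, O²⁻, N³⁻. So 4 are larger.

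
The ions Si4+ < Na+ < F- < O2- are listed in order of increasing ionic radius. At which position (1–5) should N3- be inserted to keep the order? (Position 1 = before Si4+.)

5

All of these have 10 electrons (isoelectronic). With the same electron cloud, the ion with the most protons pulls it in tightest. Nuclear charges: Si4+ (Z=14), Na+ (Z=11), F- (Z=9), O2- (Z=8), N3- (Z=7). Highest Z is smallest.
Merged order: Si4+ < Na+ < F- < O2- < N3- — N3- is number 5.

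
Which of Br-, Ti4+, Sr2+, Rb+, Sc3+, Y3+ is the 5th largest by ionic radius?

Ti4+ (Z=22, 18 e⁻), Sc3+ (Z=21, 18 e⁻), Y3+ (Z=39, 36 e⁻), Sr2+ (Z=38, 36 e⁻), Rb+ (Z=37, 36 e⁻), Br- (Z=35, 36 e⁻). Ti4+ < Sc3+ (isoelectronic, higher Z=22 is smaller); Sc3+ < Y3+ (same group, period 4 vs 5); Y3+ < Sr2+ (isoelectronic, higher Z=39 is smaller); Sr2+ < Rb+ (both 36 e⁻, Z=38>37); Rb+ < Br- (isoelectronic, higher Z=37 is smaller).
Full ascending order: Ti4+ < Sc3+ < Y3+ < Sr2+ < Rb+ < Br-. Counting from the largest, position 5 is Sc3+.

Sc3+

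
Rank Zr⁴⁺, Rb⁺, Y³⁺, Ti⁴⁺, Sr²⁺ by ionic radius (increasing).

Work out protons and electrons: Ti⁴⁺ has 18 e⁻ (Z=22), Zr⁴⁺ has 36 e⁻ (Z=40), Y³⁺ has 36 e⁻ (Z=39), Sr²⁺ has 36 e⁻ (Z=38), Rb⁺ has 36 e⁻ (Z=37). Ti⁴⁺ < Zr⁴⁺ (same group, 1 shell fewer); Zr⁴⁺ < Y³⁺ (both 36 e⁻, Z=40>39); Y³⁺ < Sr²⁺ (both 36 e⁻, Z=39>38); Sr²⁺ < Rb⁺ (both 36 e⁻, Z=38>37).

Ti⁴⁺ < Zr⁴⁺ < Y³⁺ < Sr²⁺ < Rb⁺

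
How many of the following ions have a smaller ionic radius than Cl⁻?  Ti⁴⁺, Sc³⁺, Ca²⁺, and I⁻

3

Electron counts and nuclear charges: Ti⁴⁺ has 18 e⁻ (Z=22), Sc³⁺ has 18 e⁻ (Z=21), Ca²⁺ has 18 e⁻ (Z=20), Cl⁻ has 18 e⁻ (Z=17), I⁻ has 54 e⁻ (Z=53). Ti⁴⁺ < Sc³⁺ (both 18 e⁻, Z=22>21); Sc³⁺ < Ca²⁺ (both 18 e⁻, Z=21>20); Ca²⁺ < Cl⁻ (both 18 e⁻, Z=20>17); Cl⁻ < I⁻ (same group, period 3 vs 5).
Relative to Cl⁻, the ions that are smaller are Ti⁴⁺, Sc³⁺, Ca²⁺. That's 3.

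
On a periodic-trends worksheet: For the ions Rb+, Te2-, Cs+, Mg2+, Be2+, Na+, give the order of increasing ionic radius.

Be2+ < Mg2+ < Na+ < Rb+ < Cs+ < Te2-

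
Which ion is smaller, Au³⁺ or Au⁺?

These are all Au ions. Removing more electrons (higher positive charge) pulls the remaining electrons in closer, so Au³⁺ is smallest and Au⁺ is largest.

Au³⁺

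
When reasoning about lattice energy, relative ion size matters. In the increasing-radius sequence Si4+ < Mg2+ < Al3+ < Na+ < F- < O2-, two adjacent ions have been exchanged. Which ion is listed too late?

Al3+

The pair Mg2+, Al3+ is the wrong way round — both have 10 electrons but Z(Al)=13 > Z(Mg)=12, so Al3+ should be the smaller of the two. All other adjacent pairs agree with periodic trends, so Al3+ is the misplaced ion.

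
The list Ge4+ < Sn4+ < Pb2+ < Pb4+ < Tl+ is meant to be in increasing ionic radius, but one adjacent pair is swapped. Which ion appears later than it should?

Compare adjacent ions: same element — the +4 ion must be smaller than the +2 ion — yet in this increasing list Pb2+ sits before Pb4+. Nothing else is reversed, so Pb4+ should move one place to the left.

Pb4+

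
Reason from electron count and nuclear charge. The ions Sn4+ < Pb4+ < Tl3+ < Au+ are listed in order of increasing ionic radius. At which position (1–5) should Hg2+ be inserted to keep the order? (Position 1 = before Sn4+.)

Sn4+ (Z=50, 46 e⁻), Pb4+ (Z=82, 78 e⁻), Tl3+ (Z=81, 78 e⁻), Hg2+ (Z=80, 78 e⁻), Au+ (Z=79, 78 e⁻). Sn4+ < Pb4+ (same group, period 5 vs 6); Pb4+ < Tl3+ (both 78 e⁻, Z=82>81); Tl3+ < Hg2+ (isoelectronic, higher Z=81 is smaller); Hg2+ < Au+ (isoelectronic, higher Z=80 is smaller).
The complete sequence is Sn4+ < Pb4+ < Tl3+ < Hg2+ < Au+. Hg2+ sits at position 4.

4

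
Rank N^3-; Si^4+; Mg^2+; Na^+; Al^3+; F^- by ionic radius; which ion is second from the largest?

Each ion has 10 electrons. The ranking follows nuclear charge in reverse — greater Z gives a smaller radius. Si^4+ (Z=14), Al^3+ (Z=13), Mg^2+ (Z=12), Na^+ (Z=11), F^- (Z=9), N^3- (Z=7).
So the order is Si^4+ < Al^3+ < Mg^2+ < Na^+ < F^- < N^3-; the 2nd-largest ion is F^-.

F^-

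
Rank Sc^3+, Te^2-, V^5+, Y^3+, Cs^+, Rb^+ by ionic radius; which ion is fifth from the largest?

Sc^3+

Electron counts and nuclear charges: V^5+: 18 e⁻, Z=23, Sc^3+: 18 e⁻, Z=21, Y^3+: 36 e⁻, Z=39, Rb^+: 36 e⁻, Z=37, Cs^+: 54 e⁻, Z=55, Te^2-: 54 e⁻, Z=52. V^5+ < Sc^3+ (isoelectronic, higher Z=23 is smaller); Sc^3+ < Y^3+ (same group, period 4 vs 5); Y^3+ < Rb^+ (isoelectronic, higher Z=39 is smaller); Rb^+ < Cs^+ (same group, period 5 vs 6); Cs^+ < Te^2- (both 54 e⁻, Z=55>52).
So the order is V^5+ < Sc^3+ < Y^3+ < Rb^+ < Cs^+ < Te^2-; the 5th-largest ion is Sc^3+.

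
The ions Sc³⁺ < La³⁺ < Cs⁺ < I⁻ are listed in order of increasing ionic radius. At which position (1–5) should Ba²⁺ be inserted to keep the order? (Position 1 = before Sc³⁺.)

First list Z and electron count for each: Sc³⁺ has 18 e⁻ (Z=21), La³⁺ has 54 e⁻ (Z=57), Ba²⁺ has 54 e⁻ (Z=56), Cs⁺ has 54 e⁻ (Z=55), I⁻ has 54 e⁻ (Z=53). Sc³⁺ < La³⁺ (same group, period 4 vs 6); La³⁺ < Ba²⁺ (both 54 e⁻, Z=57>56); Ba²⁺ < Cs⁺ (isoelectronic, higher Z=56 is smaller); Cs⁺ < I⁻ (isoelectronic, higher Z=55 is smaller).
With Ba²⁺ included the full order is Sc³⁺ < La³⁺ < Ba²⁺ < Cs⁺ < I⁻, so it takes position 3.

3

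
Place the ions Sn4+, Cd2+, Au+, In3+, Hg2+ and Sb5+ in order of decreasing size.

Au+ > Hg2+ > Cd2+ > In3+ > Sn4+ > Sb5+

Work out protons and electrons: Sb5+ has 46 e⁻ (Z=51), Sn4+ has 46 e⁻ (Z=50), In3+ has 46 e⁻ (Z=49), Cd2+ has 46 e⁻ (Z=48), Hg2+ has 78 e⁻ (Z=80), Au+ has 78 e⁻ (Z=79). Sb5+ < Sn4+ (both 46 e⁻, Z=51>50); Sn4+ < In3+ (both 46 e⁻, Z=50>49); In3+ < Cd2+ (isoelectronic, higher Z=49 is smaller); Cd2+ < Hg2+ (same group, 1 shell fewer); Hg2+ < Au+ (isoelectronic, higher Z=80 is smaller).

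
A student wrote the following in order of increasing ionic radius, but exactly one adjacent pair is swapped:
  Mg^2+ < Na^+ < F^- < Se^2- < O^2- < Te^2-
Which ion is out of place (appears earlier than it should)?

Se^2-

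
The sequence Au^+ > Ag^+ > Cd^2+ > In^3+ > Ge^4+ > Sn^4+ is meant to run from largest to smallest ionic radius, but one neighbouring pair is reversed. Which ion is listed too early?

Check each adjacent pair. Ge^4+ and Sn^4+ are reversed: same group and charge — period 4 sits above period 5, so Ge^4+ is smaller. No other neighbouring pair contradicts the periodic trends, so Ge^4+ is the ion listed too early.

Ge^4+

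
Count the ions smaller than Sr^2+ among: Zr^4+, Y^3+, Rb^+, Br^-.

Isoelectronic series (36 e⁻ each). Size is set by nuclear charge: more protons means a smaller ion. Zr^4+ (Z=40), Y^3+ (Z=39), Sr^2+ (Z=38), Rb^+ (Z=37), Br^- (Z=35).
Overall: Zr^4+ < Y^3+ < Sr^2+ < Rb^+ < Br^-. Sr^2+ has 2 below it and 2 above. So 2 are smaller.

2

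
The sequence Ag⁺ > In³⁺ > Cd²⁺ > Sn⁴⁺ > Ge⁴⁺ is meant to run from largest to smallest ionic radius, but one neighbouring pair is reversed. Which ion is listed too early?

Compare adjacent ions: they are isoelectronic (46 e⁻) and In has more protons than Cd (49 vs 48), making In³⁺ smaller — yet in this decreasing list In³⁺ sits before Cd²⁺. Nothing else is reversed, so In³⁺ should move one place to the right.

In³⁺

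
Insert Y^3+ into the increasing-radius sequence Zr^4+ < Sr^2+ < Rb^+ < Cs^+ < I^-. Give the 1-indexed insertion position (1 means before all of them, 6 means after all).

Electron counts and nuclear charges: Zr^4+ has 36 e⁻ (Z=40), Y^3+ has 36 e⁻ (Z=39), Sr^2+ has 36 e⁻ (Z=38), Rb^+ has 36 e⁻ (Z=37), Cs^+ has 54 e⁻ (Z=55), I^- has 54 e⁻ (Z=53). Zr^4+ < Y^3+ (both 36 e⁻, Z=40>39); Y^3+ < Sr^2+ (isoelectronic, higher Z=39 is smaller); Sr^2+ < Rb^+ (isoelectronic, higher Z=38 is smaller); Rb^+ < Cs^+ (same group, 1 shell fewer); Cs^+ < I^- (isoelectronic, higher Z=55 is smaller).
The complete sequence is Zr^4+ < Y^3+ < Sr^2+ < Rb^+ < Cs^+ < I^-. Y^3+ sits at position 2.

2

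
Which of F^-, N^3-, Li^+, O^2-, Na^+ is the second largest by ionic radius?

O^2-

Tabulating Z and e⁻: Li^+: 2 e⁻, Z=3, Na^+: 10 e⁻, Z=11, F^-: 10 e⁻, Z=9, O^2-: 10 e⁻, Z=8, N^3-: 10 e⁻, Z=7. Li^+ < Na^+ (same group, 1 shell fewer); Na^+ < F^- (isoelectronic, higher Z=11 is smaller); F^- < O^2- (isoelectronic, higher Z=9 is smaller); O^2- < N^3- (both 10 e⁻, Z=8>7).
So the order is Li^+ < Na^+ < F^- < O^2- < N^3-; the 2nd-largest ion is O^2-.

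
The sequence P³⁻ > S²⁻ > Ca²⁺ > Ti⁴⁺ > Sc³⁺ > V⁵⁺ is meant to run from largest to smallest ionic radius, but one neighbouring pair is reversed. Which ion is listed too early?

Ti⁴⁺

Check each adjacent pair. Ti⁴⁺ and Sc³⁺ are reversed: Ti⁴⁺ and Sc³⁺ share 18 electrons; the higher nuclear charge on Ti (Z=22) contracts it more, so Ti⁴⁺ < Sc³⁺. No other neighbouring pair contradicts the periodic trends, so Ti⁴⁺ is the ion listed too early.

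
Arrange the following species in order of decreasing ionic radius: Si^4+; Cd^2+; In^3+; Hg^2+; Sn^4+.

Electron counts and nuclear charges: Si^4+ has 10 e⁻ (Z=14), Sn^4+ has 46 e⁻ (Z=50), In^3+ has 46 e⁻ (Z=49), Cd^2+ has 46 e⁻ (Z=48), Hg^2+ has 78 e⁻ (Z=80). Si^4+ < Sn^4+ (same group, period 3 vs 5); Sn^4+ < In^3+ (both 46 e⁻, Z=50>49); In^3+ < Cd^2+ (isoelectronic, higher Z=49 is smaller); Cd^2+ < Hg^2+ (same group, period 5 vs 6).

Hg^2+ > Cd^2+ > In^3+ > Sn^4+ > Si^4+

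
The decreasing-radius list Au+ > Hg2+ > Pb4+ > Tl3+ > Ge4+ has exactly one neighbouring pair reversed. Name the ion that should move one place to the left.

Tl3+

Compare adjacent ions: Pb4+ and Tl3+ share 78 electrons; the higher nuclear charge on Pb (Z=82) contracts it more, so Pb4+ < Tl3+ — yet in this decreasing list Pb4+ sits before Tl3+. Nothing else is reversed, so Tl3+ should move one place to the left.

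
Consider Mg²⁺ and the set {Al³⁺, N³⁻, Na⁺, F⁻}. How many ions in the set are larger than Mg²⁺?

3

Each ion has 10 electrons. The ranking follows nuclear charge in reverse — greater Z gives a smaller radius. Al³⁺ (Z=13), Mg²⁺ (Z=12), Na⁺ (Z=11), F⁻ (Z=9), N³⁻ (Z=7).
Placing each against Mg²⁺: smaller — Al³⁺; larger — Na⁺, F⁻, N³⁻. So 3 are larger.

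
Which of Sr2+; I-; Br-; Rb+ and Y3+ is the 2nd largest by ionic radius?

Br-

Tabulating Z and e⁻: Y3+ has 36 e⁻ (Z=39), Sr2+ has 36 e⁻ (Z=38), Rb+ has 36 e⁻ (Z=37), Br- has 36 e⁻ (Z=35), I- has 54 e⁻ (Z=53). Y3+ < Sr2+ (isoelectronic, higher Z=39 is smaller); Sr2+ < Rb+ (isoelectronic, higher Z=38 is smaller); Rb+ < Br- (both 36 e⁻, Z=37>35); Br- < I- (same group, 1 shell fewer).
So the order is Y3+ < Sr2+ < Rb+ < Br- < I-; the 2nd-largest ion is Br-.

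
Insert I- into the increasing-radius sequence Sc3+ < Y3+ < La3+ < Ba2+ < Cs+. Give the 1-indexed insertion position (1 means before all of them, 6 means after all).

6

Work out protons and electrons: Sc3+: 18 e⁻, Z=21, Y3+: 36 e⁻, Z=39, La3+: 54 e⁻, Z=57, Ba2+: 54 e⁻, Z=56, Cs+: 54 e⁻, Z=55, I-: 54 e⁻, Z=53. Sc3+ < Y3+ (same group, period 4 vs 5); Y3+ < La3+ (same group, period 5 vs 6); La3+ < Ba2+ (isoelectronic, higher Z=57 is smaller); Ba2+ < Cs+ (isoelectronic, higher Z=56 is smaller); Cs+ < I- (both 54 e⁻, Z=55>53).
Merged order: Sc3+ < Y3+ < La3+ < Ba2+ < Cs+ < I- — I- is number 6.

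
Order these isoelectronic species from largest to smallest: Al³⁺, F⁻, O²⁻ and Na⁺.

O²⁻ > F⁻ > Na⁺ > Al³⁺

All of these have 10 electrons (isoelectronic). With the same electron cloud, the ion with the most protons pulls it in tightest. Nuclear charges: Al³⁺ (Z=13), Na⁺ (Z=11), F⁻ (Z=9), O²⁻ (Z=8). Highest Z is smallest.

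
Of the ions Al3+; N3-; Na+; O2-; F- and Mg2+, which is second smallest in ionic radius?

Mg2+

All of these have 10 electrons (isoelectronic). With the same electron cloud, the ion with the most protons pulls it in tightest. Nuclear charges: Al3+ (Z=13), Mg2+ (Z=12), Na+ (Z=11), F- (Z=9), O2- (Z=8), N3- (Z=7). Highest Z is smallest.
Ordering: Al3+ < Mg2+ < Na+ < F- < O2- < N3-. The second smallest is Mg2+.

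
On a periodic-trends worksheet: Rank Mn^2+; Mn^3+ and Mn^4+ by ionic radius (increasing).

Mn^4+ < Mn^3+ < Mn^2+

Same element, different charge: the more highly charged cation has fewer electrons and a greater effective nuclear charge per electron, making Mn^4+ the smallest.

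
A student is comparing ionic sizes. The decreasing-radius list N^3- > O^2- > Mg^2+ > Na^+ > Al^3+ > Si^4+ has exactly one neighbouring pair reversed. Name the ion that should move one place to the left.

Check each adjacent pair. Mg^2+ and Na^+ are reversed: they are isoelectronic (10 e⁻) and Mg has more protons than Na (12 vs 11), making Mg^2+ smaller. No other neighbouring pair contradicts the periodic trends, so Na^+ is the ion listed too late.

Na^+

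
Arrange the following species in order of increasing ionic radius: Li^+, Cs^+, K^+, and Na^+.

Li^+ < Na^+ < K^+ < Cs^+

These ions sit in one column with identical charge. Each step down the periodic table adds a principal shell, increasing the radius.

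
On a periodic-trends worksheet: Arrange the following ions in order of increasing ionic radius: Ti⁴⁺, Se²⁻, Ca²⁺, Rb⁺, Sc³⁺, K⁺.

Work out protons and electrons: Ti⁴⁺ (Z=22, 18 e⁻), Sc³⁺ (Z=21, 18 e⁻), Ca²⁺ (Z=20, 18 e⁻), K⁺ (Z=19, 18 e⁻), Rb⁺ (Z=37, 36 e⁻), Se²⁻ (Z=34, 36 e⁻). Ti⁴⁺ < Sc³⁺ (both 18 e⁻, Z=22>21); Sc³⁺ < Ca²⁺ (both 18 e⁻, Z=21>20); Ca²⁺ < K⁺ (both 18 e⁻, Z=20>19); K⁺ < Rb⁺ (same group, 1 shell fewer); Rb⁺ < Se²⁻ (both 36 e⁻, Z=37>34).

Ti⁴⁺ < Sc³⁺ < Ca²⁺ < K⁺ < Rb⁺ < Se²⁻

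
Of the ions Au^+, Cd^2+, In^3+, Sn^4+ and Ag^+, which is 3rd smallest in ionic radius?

Work out protons and electrons: Sn^4+ (Z=50, 46 e⁻), In^3+ (Z=49, 46 e⁻), Cd^2+ (Z=48, 46 e⁻), Ag^+ (Z=47, 46 e⁻), Au^+ (Z=79, 78 e⁻). Sn^4+ < In^3+ (isoelectronic, higher Z=50 is smaller); In^3+ < Cd^2+ (isoelectronic, higher Z=49 is smaller); Cd^2+ < Ag^+ (both 46 e⁻, Z=48>47); Ag^+ < Au^+ (same group, 1 shell fewer).
Full ascending order: Sn^4+ < In^3+ < Cd^2+ < Ag^+ < Au^+. Counting from the smallest, position 3 is Cd^2+.

Cd^2+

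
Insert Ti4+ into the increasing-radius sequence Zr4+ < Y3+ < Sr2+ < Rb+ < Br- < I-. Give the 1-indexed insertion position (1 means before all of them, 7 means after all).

1

Work out protons and electrons: Ti4+ (Z=22, 18 e⁻), Zr4+ (Z=40, 36 e⁻), Y3+ (Z=39, 36 e⁻), Sr2+ (Z=38, 36 e⁻), Rb+ (Z=37, 36 e⁻), Br- (Z=35, 36 e⁻), I- (Z=53, 54 e⁻). Ti4+ < Zr4+ (same group, 1 shell fewer); Zr4+ < Y3+ (both 36 e⁻, Z=40>39); Y3+ < Sr2+ (both 36 e⁻, Z=39>38); Sr2+ < Rb+ (isoelectronic, higher Z=38 is smaller); Rb+ < Br- (both 36 e⁻, Z=37>35); Br- < I- (same group, 1 shell fewer).
The complete sequence is Ti4+ < Zr4+ < Y3+ < Sr2+ < Rb+ < Br- < I-. Ti4+ sits at position 1.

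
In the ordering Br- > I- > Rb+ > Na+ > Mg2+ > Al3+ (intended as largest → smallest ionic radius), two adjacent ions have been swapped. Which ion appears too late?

I-

The pair Br-, I- is the wrong way round — Br- and I- are in one column with the same charge; the lighter period-4 ion has one fewer shell and is smaller. All other adjacent pairs agree with periodic trends, so I- is the misplaced ion.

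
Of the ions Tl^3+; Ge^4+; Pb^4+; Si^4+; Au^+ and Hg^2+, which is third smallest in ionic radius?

Si^4+ (Z=14, 10 e⁻), Ge^4+ (Z=32, 28 e⁻), Pb^4+ (Z=82, 78 e⁻), Tl^3+ (Z=81, 78 e⁻), Hg^2+ (Z=80, 78 e⁻), Au^+ (Z=79, 78 e⁻). Si^4+ < Ge^4+ (same group, 1 shell fewer); Ge^4+ < Pb^4+ (same group, 2 shells fewer); Pb^4+ < Tl^3+ (isoelectronic, higher Z=82 is smaller); Tl^3+ < Hg^2+ (isoelectronic, higher Z=81 is smaller); Hg^2+ < Au^+ (both 78 e⁻, Z=80>79).
Ordering: Si^4+ < Ge^4+ < Pb^4+ < Tl^3+ < Hg^2+ < Au^+. The third smallest is Pb^4+.

Pb^4+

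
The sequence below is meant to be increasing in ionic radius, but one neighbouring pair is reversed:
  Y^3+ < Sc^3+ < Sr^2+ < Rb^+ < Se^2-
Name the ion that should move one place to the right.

Y^3+

Compare adjacent ions: Sc^3+ and Y^3+ are in one column with the same charge; the lighter period-4 ion has one fewer shell and is smaller — yet in this increasing list Y^3+ sits before Sc^3+. Nothing else is reversed, so Y^3+ should move one place to the right.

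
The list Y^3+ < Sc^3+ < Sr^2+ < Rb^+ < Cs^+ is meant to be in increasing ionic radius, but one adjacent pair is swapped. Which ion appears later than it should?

Check each adjacent pair. Y^3+ and Sc^3+ are reversed: Sc^3+ and Y^3+ are in one column with the same charge; the lighter period-4 ion has one fewer shell and is smaller. No other neighbouring pair contradicts the periodic trends, so Sc^3+ is the ion listed too late.

Sc^3+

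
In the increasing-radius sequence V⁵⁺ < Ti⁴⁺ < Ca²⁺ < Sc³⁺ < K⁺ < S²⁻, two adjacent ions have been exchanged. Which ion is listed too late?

Sc³⁺

Check each adjacent pair. Ca²⁺ and Sc³⁺ are reversed: both have 18 electrons but Z(Sc)=21 > Z(Ca)=20, so Sc³⁺ should be the smaller of the two. No other neighbouring pair contradicts the periodic trends, so Sc³⁺ is the ion listed too late.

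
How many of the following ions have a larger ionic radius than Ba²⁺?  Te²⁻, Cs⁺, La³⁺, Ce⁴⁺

2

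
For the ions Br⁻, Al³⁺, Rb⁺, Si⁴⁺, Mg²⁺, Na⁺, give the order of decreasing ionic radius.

Br⁻ > Rb⁺ > Na⁺ > Mg²⁺ > Al³⁺ > Si⁴⁺

First list Z and electron count for each: Si⁴⁺ (Z=14, 10 e⁻), Al³⁺ (Z=13, 10 e⁻), Mg²⁺ (Z=12, 10 e⁻), Na⁺ (Z=11, 10 e⁻), Rb⁺ (Z=37, 36 e⁻), Br⁻ (Z=35, 36 e⁻). Si⁴⁺ < Al³⁺ (both 10 e⁻, Z=14>13); Al³⁺ < Mg²⁺ (isoelectronic, higher Z=13 is smaller); Mg²⁺ < Na⁺ (isoelectronic, higher Z=12 is smaller); Na⁺ < Rb⁺ (same group, 2 shells fewer); Rb⁺ < Br⁻ (both 36 e⁻, Z=37>35).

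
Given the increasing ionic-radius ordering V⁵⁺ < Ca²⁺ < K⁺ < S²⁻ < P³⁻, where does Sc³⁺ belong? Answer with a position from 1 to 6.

Isoelectronic series (18 e⁻ each). Size is set by nuclear charge: more protons means a smaller ion. V⁵⁺ (Z=23), Sc³⁺ (Z=21), Ca²⁺ (Z=20), K⁺ (Z=19), S²⁻ (Z=16), P³⁻ (Z=15).
The complete sequence is V⁵⁺ < Sc³⁺ < Ca²⁺ < K⁺ < S²⁻ < P³⁻. Sc³⁺ sits at position 2.

2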